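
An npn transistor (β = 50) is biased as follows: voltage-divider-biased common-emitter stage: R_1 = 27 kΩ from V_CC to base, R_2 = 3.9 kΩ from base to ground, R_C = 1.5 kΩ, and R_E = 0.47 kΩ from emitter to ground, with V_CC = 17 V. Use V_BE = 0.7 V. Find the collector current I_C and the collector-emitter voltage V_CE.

I_C ≈ 2.6 mA, V_CE ≈ 12 V

Thevenize the base divider: V_Th = V_CC·R_2/(R_1+R_2) = 17×3.9/30.9 = 2.15 V, R_Th = R_1‖R_2 = 3.41 kΩ.
Base-emitter loop: V_Th = I_B·R_Th + V_BE + (β+1)I_B·R_E, so I_B = (2.15 − 0.7) / (3.41 + 51×0.47) = 0.0528 mA.
I_C = β·I_B = 50×0.0528 = 2.64 mA, and I_E = (β+1)I_B = 2.69 mA.
V_CE = V_CC − I_C·R_C − I_E·R_E = 17 − 2.64×1.5 − 2.69×0.47 = 11.8 V.
V_CE = 11.8 V > 0.2 V confirms active-region operation.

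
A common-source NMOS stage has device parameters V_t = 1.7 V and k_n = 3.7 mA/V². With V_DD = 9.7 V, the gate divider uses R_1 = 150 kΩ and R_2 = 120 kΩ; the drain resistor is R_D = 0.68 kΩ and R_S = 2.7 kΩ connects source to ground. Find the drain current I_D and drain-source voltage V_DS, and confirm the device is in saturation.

V_G = V_DD·R_2/(R_1+R_2) = 9.7×120/270 = 4.31 V.
Assume saturation: I_D = (k_n/2)(V_GS − V_t)² with V_GS = V_G − I_D·R_S = 4.31 − 2.7·I_D.
Substituting gives 13.5·I_D² − 27.1·I_D + 12.6 = 0, with roots I_D = 0.734 or 1.27 mA.
The root I_D = 1.27 mA gives V_GS = 0.87 V ≤ V_t, so take I_D = 0.734 mA.
Then V_GS = 2.33 V and V_DS = V_DD − I_D(R_D+R_S) = 9.7 − 0.734×3.38 = 7.22 V.
Saturation requires V_DS ≥ V_GS − V_t = 0.63 V; 7.22 ≥ 0.63 ✓.

I_D ≈ 0.73 mA, V_DS ≈ 7.2 V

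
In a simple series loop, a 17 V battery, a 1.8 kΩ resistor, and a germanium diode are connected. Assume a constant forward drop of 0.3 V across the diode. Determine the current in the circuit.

I ≈ 9.3 mA

KVL around the loop: 17 = V_D + I·R = 0.3 + I × 1.8 kΩ.
So I = (17 − 0.3) / 1.8 kΩ = 16.7 / 1.8 = 9.28 mA.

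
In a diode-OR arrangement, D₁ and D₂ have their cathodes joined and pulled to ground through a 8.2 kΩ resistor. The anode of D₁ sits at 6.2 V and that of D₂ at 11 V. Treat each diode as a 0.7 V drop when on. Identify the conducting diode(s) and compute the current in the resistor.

Only D₂ conducts; I_R ≈ 1.3 mA

Assume both conduct. Then node N would need to be at both 6.2−0.7 = 5.5 V and 11−0.7 = 10.3 V, which is impossible.
Assume only D₂ conducts: V_N = 11 − 0.7 = 10.3 V, so I_R = 10.3/8.2 = 1.26 mA.
Check D₁: its anode-to-cathode voltage is 6.2 − 10.3 = -4.1 V < 0.7 V, so it is off. The assumption is consistent.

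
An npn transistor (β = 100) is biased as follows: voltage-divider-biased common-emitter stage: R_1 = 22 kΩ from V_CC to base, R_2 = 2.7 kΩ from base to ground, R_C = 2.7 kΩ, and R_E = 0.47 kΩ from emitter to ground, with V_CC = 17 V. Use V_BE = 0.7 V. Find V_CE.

V_CE ≈ 9.6 V

Thevenize the base divider: V_Th = V_CC·R_2/(R_1+R_2) = 17×2.7/24.7 = 1.86 V, R_Th = R_1‖R_2 = 2.4 kΩ.
Base-emitter loop: V_Th = I_B·R_Th + V_BE + (β+1)I_B·R_E, so I_B = (1.86 − 0.7) / (2.4 + 101×0.47) = 0.0232 mA.
I_C = β·I_B = 100×0.0232 = 2.32 mA, and I_E = (β+1)I_B = 2.35 mA.
V_CE = V_CC − I_C·R_C − I_E·R_E = 17 − 2.32×2.7 − 2.35×0.47 = 9.63 V.
V_CE = 9.63 V > 0.2 V confirms active-region operation.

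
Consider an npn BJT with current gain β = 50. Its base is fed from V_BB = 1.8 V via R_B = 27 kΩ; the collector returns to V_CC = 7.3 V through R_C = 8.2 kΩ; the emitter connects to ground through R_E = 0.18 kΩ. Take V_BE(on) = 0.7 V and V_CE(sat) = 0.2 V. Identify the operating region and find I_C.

Assume active: I_B = (1.8 − 0.7)/(27 + 51×0.18) = 0.0304 mA, I_C = β·I_B = 1.52 mA.
Then V_CE = 7.3 − 1.52×8.2 − 1.55×0.18 = -5.44 V < 0.2 V — the active assumption fails.
Re-solve with V_CE = 0.2 V. KCL at the emitter: V_E/R_E = (V_BB−0.7−V_E)/R_B + (V_CC−0.2−V_E)/R_C, giving V_E = 0.159 V.
I_C = (V_CC − 0.2 − V_E)/R_C = (7.1 − 0.159)/8.2 = 0.847 mA.
Check: I_B = (1.1 − 0.159)/27 = 0.0349 mA, and β·I_B = 1.74 mA > I_C, confirming saturation.

saturation; I_C ≈ 0.85 mA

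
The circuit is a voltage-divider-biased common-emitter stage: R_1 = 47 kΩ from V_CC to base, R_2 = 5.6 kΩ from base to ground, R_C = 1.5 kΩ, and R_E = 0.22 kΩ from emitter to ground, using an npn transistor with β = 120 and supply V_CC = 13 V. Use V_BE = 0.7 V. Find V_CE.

Thevenize the base divider: V_Th = V_CC·R_2/(R_1+R_2) = 13×5.6/52.6 = 1.38 V, R_Th = R_1‖R_2 = 5 kΩ.
Base-emitter loop: V_Th = I_B·R_Th + V_BE + (β+1)I_B·R_E, so I_B = (1.38 − 0.7) / (5 + 121×0.22) = 0.0216 mA.
I_C = β·I_B = 120×0.0216 = 2.6 mA, and I_E = (β+1)I_B = 2.62 mA.
V_CE = V_CC − I_C·R_C − I_E·R_E = 13 − 2.6×1.5 − 2.62×0.22 = 8.53 V.
V_CE = 8.53 V > 0.2 V confirms active-region operation.

V_CE ≈ 8.5 V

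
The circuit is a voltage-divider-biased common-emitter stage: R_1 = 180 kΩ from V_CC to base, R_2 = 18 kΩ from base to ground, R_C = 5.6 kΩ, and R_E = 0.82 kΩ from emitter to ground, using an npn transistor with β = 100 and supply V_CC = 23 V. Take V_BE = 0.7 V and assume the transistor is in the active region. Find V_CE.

V_CE ≈ 14 V

Thevenize the base divider: V_Th = V_CC·R_2/(R_1+R_2) = 23×18/198 = 2.09 V, R_Th = R_1‖R_2 = 16.4 kΩ.
Base-emitter loop: V_Th = I_B·R_Th + V_BE + (β+1)I_B·R_E, so I_B = (2.09 − 0.7) / (16.4 + 101×0.82) = 0.014 mA.
I_C = β·I_B = 100×0.014 = 1.4 mA, and I_E = (β+1)I_B = 1.42 mA.
V_CE = V_CC − I_C·R_C − I_E·R_E = 23 − 1.4×5.6 − 1.42×0.82 = 14 V.
V_CE = 14 V > 0.2 V confirms active-region operation.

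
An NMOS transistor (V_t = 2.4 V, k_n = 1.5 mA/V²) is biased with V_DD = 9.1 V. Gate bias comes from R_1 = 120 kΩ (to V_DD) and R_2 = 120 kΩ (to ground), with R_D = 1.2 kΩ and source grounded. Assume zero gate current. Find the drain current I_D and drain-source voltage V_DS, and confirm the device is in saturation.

V_G = V_DD·R_2/(R_1+R_2) = 9.1×120/240 = 4.55 V. With the source grounded, V_GS = V_G = 4.55 V.
Assume saturation: I_D = (k_n/2)(V_GS − V_t)² = (1.5/2)×(4.55 − 2.4)² = 0.75×2.15² = 3.47 mA.
V_DS = V_DD − I_D·R_D = 9.1 − 3.47×1.2 = 4.94 V.
Saturation requires V_DS ≥ V_GS − V_t = 2.15 V; 4.94 ≥ 2.15 ✓.

I_D ≈ 3.5 mA, V_DS ≈ 4.9 V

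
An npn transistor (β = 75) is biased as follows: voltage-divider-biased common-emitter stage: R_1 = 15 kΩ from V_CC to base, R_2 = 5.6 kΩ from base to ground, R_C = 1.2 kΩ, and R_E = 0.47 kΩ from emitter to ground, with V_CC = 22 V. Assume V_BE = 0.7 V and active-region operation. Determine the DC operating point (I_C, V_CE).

Thevenize the base divider: V_Th = V_CC·R_2/(R_1+R_2) = 22×5.6/20.6 = 5.98 V, R_Th = R_1‖R_2 = 4.08 kΩ.
Base-emitter loop: V_Th = I_B·R_Th + V_BE + (β+1)I_B·R_E, so I_B = (5.98 − 0.7) / (4.08 + 76×0.47) = 0.133 mA.
I_C = β·I_B = 75×0.133 = 9.95 mA, and I_E = (β+1)I_B = 10.1 mA.
V_CE = V_CC − I_C·R_C − I_E·R_E = 22 − 9.95×1.2 − 10.1×0.47 = 5.32 V.
V_CE = 5.32 V > 0.2 V confirms active-region operation.

I_C ≈ 10 mA, V_CE ≈ 5.3 V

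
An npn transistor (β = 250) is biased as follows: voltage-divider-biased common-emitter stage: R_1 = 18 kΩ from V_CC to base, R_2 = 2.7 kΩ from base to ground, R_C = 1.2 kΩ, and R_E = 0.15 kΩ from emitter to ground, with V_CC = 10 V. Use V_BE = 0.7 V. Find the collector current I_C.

Thevenize the base divider: V_Th = V_CC·R_2/(R_1+R_2) = 10×2.7/20.7 = 1.3 V, R_Th = R_1‖R_2 = 2.35 kΩ.
Base-emitter loop: V_Th = I_B·R_Th + V_BE + (β+1)I_B·R_E, so I_B = (1.3 − 0.7) / (2.35 + 251×0.15) = 0.0151 mA.
I_C = β·I_B = 250×0.0151 = 3.78 mA, and I_E = (β+1)I_B = 3.79 mA.
V_CE = V_CC − I_C·R_C − I_E·R_E = 10 − 3.78×1.2 − 3.79×0.15 = 4.9 V.
V_CE = 4.9 V > 0.2 V confirms active-region operation.

I_C ≈ 3.8 mA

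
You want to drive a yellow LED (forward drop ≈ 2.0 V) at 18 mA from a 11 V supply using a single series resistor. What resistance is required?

The resistor drops V_S − V_D = 11 − 2.0 = 9 V at 18 mA.
R = 9 V / 18 mA = 0.5 kΩ.

R ≈ 0.5 kΩ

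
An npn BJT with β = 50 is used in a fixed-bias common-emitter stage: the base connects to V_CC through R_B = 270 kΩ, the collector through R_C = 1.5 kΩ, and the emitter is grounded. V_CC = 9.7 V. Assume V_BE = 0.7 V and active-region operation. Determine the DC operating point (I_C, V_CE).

I_C ≈ 1.7 mA, V_CE ≈ 7.2 V

Base loop: V_CC = I_B·R_B + V_BE, so I_B = (9.7 − 0.7)/270 kΩ = 0.0333 mA.
In the active region I_C = β·I_B = 50 × 0.0333 = 1.67 mA.
Collector loop: V_CE = V_CC − I_C·R_C = 9.7 − 1.67×1.5 = 7.2 V.
Since V_CE = 7.2 V > V_CE(sat) ≈ 0.2 V, the transistor is in the active region as assumed.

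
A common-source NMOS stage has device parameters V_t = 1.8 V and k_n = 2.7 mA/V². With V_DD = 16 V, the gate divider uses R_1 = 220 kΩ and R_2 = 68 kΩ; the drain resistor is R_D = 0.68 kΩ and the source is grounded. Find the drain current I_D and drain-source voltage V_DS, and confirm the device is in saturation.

V_G = V_DD·R_2/(R_1+R_2) = 16×68/288 = 3.78 V. With the source grounded, V_GS = V_G = 3.78 V.
Assume saturation: I_D = (k_n/2)(V_GS − V_t)² = (2.7/2)×(3.78 − 1.8)² = 1.35×1.98² = 5.28 mA.
V_DS = V_DD − I_D·R_D = 16 − 5.28×0.68 = 12.4 V.
Saturation requires V_DS ≥ V_GS − V_t = 1.98 V; 12.4 ≥ 1.98 ✓.

I_D ≈ 5.3 mA, V_DS ≈ 12 V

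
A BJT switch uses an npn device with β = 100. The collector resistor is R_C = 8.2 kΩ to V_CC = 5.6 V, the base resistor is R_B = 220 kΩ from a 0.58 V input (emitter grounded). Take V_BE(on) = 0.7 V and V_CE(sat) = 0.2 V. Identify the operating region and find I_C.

V_BB = 0.58 V ≤ V_BE(on) = 0.7 V, so the base-emitter junction is not forward biased.
The transistor is in cutoff: I_B = I_C = 0.

cutoff; I_C ≈ 0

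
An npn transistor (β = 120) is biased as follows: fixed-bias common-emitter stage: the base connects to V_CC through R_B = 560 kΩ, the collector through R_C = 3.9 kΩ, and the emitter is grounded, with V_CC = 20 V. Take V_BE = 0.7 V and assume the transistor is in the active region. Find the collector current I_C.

Base loop: V_CC = I_B·R_B + V_BE, so I_B = (20 − 0.7)/560 kΩ = 0.0345 mA.
In the active region I_C = β·I_B = 120 × 0.0345 = 4.14 mA.
Collector loop: V_CE = V_CC − I_C·R_C = 20 − 4.14×3.9 = 3.87 V.
Since V_CE = 3.87 V > V_CE(sat) ≈ 0.2 V, the transistor is in the active region as assumed.

I_C ≈ 4.1 mA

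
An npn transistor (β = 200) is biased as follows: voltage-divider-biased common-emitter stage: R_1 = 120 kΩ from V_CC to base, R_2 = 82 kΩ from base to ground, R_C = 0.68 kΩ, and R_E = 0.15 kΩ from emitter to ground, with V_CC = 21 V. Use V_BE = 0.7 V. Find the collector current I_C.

Thevenize the base divider: V_Th = V_CC·R_2/(R_1+R_2) = 21×82/202 = 8.52 V, R_Th = R_1‖R_2 = 48.7 kΩ.
Base-emitter loop: V_Th = I_B·R_Th + V_BE + (β+1)I_B·R_E, so I_B = (8.52 − 0.7) / (48.7 + 201×0.15) = 0.0992 mA.
I_C = β·I_B = 200×0.0992 = 19.8 mA, and I_E = (β+1)I_B = 19.9 mA.
V_CE = V_CC − I_C·R_C − I_E·R_E = 21 − 19.8×0.68 − 19.9×0.15 = 4.51 V.
V_CE = 4.51 V > 0.2 V confirms active-region operation.

I_C ≈ 20 mA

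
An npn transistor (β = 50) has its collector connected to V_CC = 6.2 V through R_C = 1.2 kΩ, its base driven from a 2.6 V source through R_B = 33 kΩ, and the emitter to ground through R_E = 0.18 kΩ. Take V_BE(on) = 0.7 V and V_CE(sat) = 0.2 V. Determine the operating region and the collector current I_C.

Assume active. Base-emitter loop: I_B = (V_BB − V_BE)/(R_B + (β+1)R_E) = (2.6 − 0.7)/(33 + 51×0.18) = 0.045 mA.
I_C = β·I_B = 50×0.045 = 2.25 mA.
V_CE = V_CC − I_C·R_C − I_E·R_E = 6.2 − 2.25×1.2 − 2.3×0.18 = 3.08 V > V_CE(sat), so the active-region assumption holds.

active; I_C ≈ 2.3 mA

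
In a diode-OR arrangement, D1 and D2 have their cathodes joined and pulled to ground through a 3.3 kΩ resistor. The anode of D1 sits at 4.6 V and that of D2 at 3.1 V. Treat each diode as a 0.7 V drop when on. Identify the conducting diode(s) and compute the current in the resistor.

Assume both conduct. Then node N would need to be at both 4.6−0.7 = 3.9 V and 3.1−0.7 = 2.4 V, which is impossible.
Assume only D1 conducts: V_N = 4.6 − 0.7 = 3.9 V, so I_R = 3.9/3.3 = 1.18 mA.
Check D2: its anode-to-cathode voltage is 3.1 − 3.9 = -0.8 V < 0.7 V, so it is off. The assumption is consistent.

Only D1 conducts; I_R ≈ 1.2 mA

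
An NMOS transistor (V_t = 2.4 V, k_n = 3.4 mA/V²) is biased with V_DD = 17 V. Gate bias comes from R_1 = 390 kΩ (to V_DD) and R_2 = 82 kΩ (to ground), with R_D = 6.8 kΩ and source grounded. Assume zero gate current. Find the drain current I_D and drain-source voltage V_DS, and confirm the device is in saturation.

V_G = V_DD·R_2/(R_1+R_2) = 17×82/472 = 2.95 V. With the source grounded, V_GS = V_G = 2.95 V.
Assume saturation: I_D = (k_n/2)(V_GS − V_t)² = (3.4/2)×(2.95 − 2.4)² = 1.7×0.553² = 0.521 mA.
V_DS = V_DD − I_D·R_D = 17 − 0.521×6.8 = 13.5 V.
Saturation requires V_DS ≥ V_GS − V_t = 0.553 V; 13.5 ≥ 0.553 ✓.

I_D ≈ 0.52 mA, V_DS ≈ 13 V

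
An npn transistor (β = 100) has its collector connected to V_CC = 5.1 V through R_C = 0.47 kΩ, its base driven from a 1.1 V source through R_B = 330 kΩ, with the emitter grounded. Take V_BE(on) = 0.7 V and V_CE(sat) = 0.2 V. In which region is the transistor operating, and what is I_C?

Assume active. Base-emitter loop: I_B = (V_BB − V_BE)/R_B = (1.1 − 0.7)/330 = 0.00121 mA.
I_C = β·I_B = 100×0.00121 = 0.121 mA.
V_CE = V_CC − I_C·R_C = 5.1 − 0.121×0.47 = 5.04 V > V_CE(sat), so the active-region assumption holds.

active; I_C ≈ 0.12 mA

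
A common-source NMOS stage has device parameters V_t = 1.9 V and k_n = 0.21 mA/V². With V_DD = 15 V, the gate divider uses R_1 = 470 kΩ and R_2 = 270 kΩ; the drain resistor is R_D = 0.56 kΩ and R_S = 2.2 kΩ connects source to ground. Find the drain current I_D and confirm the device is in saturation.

V_G = V_DD·R_2/(R_1+R_2) = 15×270/740 = 5.47 V.
Assume saturation: I_D = (k_n/2)(V_GS − V_t)² with V_GS = V_G − I_D·R_S = 5.47 − 2.2·I_D.
Substituting gives 0.508·I_D² − 2.65·I_D + 1.34 = 0, with roots I_D = 0.567 or 4.65 mA.
The root I_D = 4.65 mA gives V_GS = -4.75 V ≤ V_t, so take I_D = 0.567 mA.
Then V_GS = 4.22 V and V_DS = V_DD − I_D(R_D+R_S) = 15 − 0.567×2.76 = 13.4 V.
Saturation requires V_DS ≥ V_GS − V_t = 2.32 V; 13.4 ≥ 2.32 ✓.

I_D ≈ 0.57 mA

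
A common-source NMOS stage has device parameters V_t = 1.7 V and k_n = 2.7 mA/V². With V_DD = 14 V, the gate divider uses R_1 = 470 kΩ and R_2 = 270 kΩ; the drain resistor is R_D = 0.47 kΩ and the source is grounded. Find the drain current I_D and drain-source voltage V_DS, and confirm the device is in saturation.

V_G = V_DD·R_2/(R_1+R_2) = 14×270/740 = 5.11 V. With the source grounded, V_GS = V_G = 5.11 V.
Assume saturation: I_D = (k_n/2)(V_GS − V_t)² = (2.7/2)×(5.11 − 1.7)² = 1.35×3.41² = 15.7 mA.
V_DS = V_DD − I_D·R_D = 14 − 15.7×0.47 = 6.63 V.
Saturation requires V_DS ≥ V_GS − V_t = 3.41 V; 6.63 ≥ 3.41 ✓.

I_D ≈ 16 mA, V_DS ≈ 6.6 V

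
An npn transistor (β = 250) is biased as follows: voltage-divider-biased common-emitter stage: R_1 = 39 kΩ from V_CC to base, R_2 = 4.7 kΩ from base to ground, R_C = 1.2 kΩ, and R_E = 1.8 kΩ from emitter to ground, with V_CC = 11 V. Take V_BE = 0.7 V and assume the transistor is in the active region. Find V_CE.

Thevenize the base divider: V_Th = V_CC·R_2/(R_1+R_2) = 11×4.7/43.7 = 1.18 V, R_Th = R_1‖R_2 = 4.19 kΩ.
Base-emitter loop: V_Th = I_B·R_Th + V_BE + (β+1)I_B·R_E, so I_B = (1.18 − 0.7) / (4.19 + 251×1.8) = 0.00106 mA.
I_C = β·I_B = 250×0.00106 = 0.265 mA, and I_E = (β+1)I_B = 0.266 mA.
V_CE = V_CC − I_C·R_C − I_E·R_E = 11 − 0.265×1.2 − 0.266×1.8 = 10.2 V.
V_CE = 10.2 V > 0.2 V confirms active-region operation.

V_CE ≈ 10 V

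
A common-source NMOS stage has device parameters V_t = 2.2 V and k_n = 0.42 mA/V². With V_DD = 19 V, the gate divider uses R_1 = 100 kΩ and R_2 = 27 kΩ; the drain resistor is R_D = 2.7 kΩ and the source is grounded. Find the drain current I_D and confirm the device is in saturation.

V_G = V_DD·R_2/(R_1+R_2) = 19×27/127 = 4.04 V. With the source grounded, V_GS = V_G = 4.04 V.
Assume saturation: I_D = (k_n/2)(V_GS − V_t)² = (0.42/2)×(4.04 − 2.2)² = 0.21×1.84² = 0.71 mA.
V_DS = V_DD − I_D·R_D = 19 − 0.71×2.7 = 17.1 V.
Saturation requires V_DS ≥ V_GS − V_t = 1.84 V; 17.1 ≥ 1.84 ✓.

I_D ≈ 0.71 mA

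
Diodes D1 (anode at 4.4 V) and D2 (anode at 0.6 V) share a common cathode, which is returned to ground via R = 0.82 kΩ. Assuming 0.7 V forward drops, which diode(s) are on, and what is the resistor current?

Only D1 conducts; I_R ≈ 4.5 mA

Assume both conduct. Then node N would need to be at both 4.4−0.7 = 3.7 V and 0.6−0.7 = -0.1 V, which is impossible.
Assume only D1 conducts: V_N = 4.4 − 0.7 = 3.7 V, so I_R = 3.7/0.82 = 4.51 mA.
Check D2: its anode-to-cathode voltage is 0.6 − 3.7 = -3.1 V < 0.7 V, so it is off. The assumption is consistent.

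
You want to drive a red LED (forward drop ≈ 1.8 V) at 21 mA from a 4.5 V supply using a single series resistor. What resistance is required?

The resistor drops V_S − V_D = 4.5 − 1.8 = 2.7 V at 21 mA.
R = 2.7 V / 21 mA = 0.129 kΩ.

R ≈ 0.13 kΩ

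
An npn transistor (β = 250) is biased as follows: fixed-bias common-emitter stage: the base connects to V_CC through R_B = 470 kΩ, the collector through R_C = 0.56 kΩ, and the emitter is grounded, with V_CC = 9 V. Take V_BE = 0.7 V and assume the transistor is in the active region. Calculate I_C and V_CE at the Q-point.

Base loop: V_CC = I_B·R_B + V_BE, so I_B = (9 − 0.7)/470 kΩ = 0.0177 mA.
In the active region I_C = β·I_B = 250 × 0.0177 = 4.41 mA.
Collector loop: V_CE = V_CC − I_C·R_C = 9 − 4.41×0.56 = 6.53 V.
Since V_CE = 6.53 V > V_CE(sat) ≈ 0.2 V, the transistor is in the active region as assumed.

I_C ≈ 4.4 mA, V_CE ≈ 6.5 V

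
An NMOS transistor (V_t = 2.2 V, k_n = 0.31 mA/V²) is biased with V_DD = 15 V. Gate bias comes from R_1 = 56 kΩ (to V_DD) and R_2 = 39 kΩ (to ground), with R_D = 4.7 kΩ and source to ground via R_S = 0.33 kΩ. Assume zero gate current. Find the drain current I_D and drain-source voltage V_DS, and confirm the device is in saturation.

V_G = V_DD·R_2/(R_1+R_2) = 15×39/95 = 6.16 V.
Assume saturation: I_D = (k_n/2)(V_GS − V_t)² with V_GS = V_G − I_D·R_S = 6.16 − 0.33·I_D.
Substituting gives 0.0169·I_D² − 1.4·I_D + 2.43 = 0, with roots I_D = 1.77 or 81.5 mA.
The root I_D = 81.5 mA gives V_GS = -20.7 V ≤ V_t, so take I_D = 1.77 mA.
Then V_GS = 5.58 V and V_DS = V_DD − I_D(R_D+R_S) = 15 − 1.77×5.03 = 6.12 V.
Saturation requires V_DS ≥ V_GS − V_t = 3.38 V; 6.12 ≥ 3.38 ✓.

I_D ≈ 1.8 mA, V_DS ≈ 6.1 V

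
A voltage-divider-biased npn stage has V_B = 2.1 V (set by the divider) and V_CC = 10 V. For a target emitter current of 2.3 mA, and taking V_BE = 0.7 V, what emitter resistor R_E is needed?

V_E = V_B − V_BE = 2.1 − 0.7 = 1.4 V.
R_E = V_E / I_E = 1.4 / 2.3 = 0.609 kΩ.

R_E ≈ 0.61 kΩ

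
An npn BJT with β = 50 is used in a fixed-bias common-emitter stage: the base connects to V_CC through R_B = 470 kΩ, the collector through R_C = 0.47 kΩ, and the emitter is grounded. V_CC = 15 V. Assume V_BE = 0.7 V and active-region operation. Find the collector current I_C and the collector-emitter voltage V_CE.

I_C ≈ 1.5 mA, V_CE ≈ 14 V

Base loop: V_CC = I_B·R_B + V_BE, so I_B = (15 − 0.7)/470 kΩ = 0.0304 mA.
In the active region I_C = β·I_B = 50 × 0.0304 = 1.52 mA.
Collector loop: V_CE = V_CC − I_C·R_C = 15 − 1.52×0.47 = 14.3 V.
Since V_CE = 14.3 V > V_CE(sat) ≈ 0.2 V, the transistor is in the active region as assumed.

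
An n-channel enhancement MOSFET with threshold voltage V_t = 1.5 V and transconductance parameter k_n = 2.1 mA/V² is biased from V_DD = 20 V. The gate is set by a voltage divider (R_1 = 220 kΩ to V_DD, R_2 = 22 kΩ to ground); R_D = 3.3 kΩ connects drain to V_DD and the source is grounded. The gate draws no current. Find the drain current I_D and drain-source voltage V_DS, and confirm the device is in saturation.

V_G = V_DD·R_2/(R_1+R_2) = 20×22/242 = 1.82 V. With the source grounded, V_GS = V_G = 1.82 V.
Assume saturation: I_D = (k_n/2)(V_GS − V_t)² = (2.1/2)×(1.82 − 1.5)² = 1.05×0.318² = 0.106 mA.
V_DS = V_DD − I_D·R_D = 20 − 0.106×3.3 = 19.6 V.
Saturation requires V_DS ≥ V_GS − V_t = 0.318 V; 19.6 ≥ 0.318 ✓.

I_D ≈ 0.11 mA, V_DS ≈ 20 V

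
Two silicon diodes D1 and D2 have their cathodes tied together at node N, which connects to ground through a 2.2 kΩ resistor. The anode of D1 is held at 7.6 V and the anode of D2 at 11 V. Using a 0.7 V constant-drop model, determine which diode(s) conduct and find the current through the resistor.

Assume both conduct. Then node N would need to be at both 7.6−0.7 = 6.9 V and 11−0.7 = 10.3 V, which is impossible.
Assume only D2 conducts: V_N = 11 − 0.7 = 10.3 V, so I_R = 10.3/2.2 = 4.68 mA.
Check D1: its anode-to-cathode voltage is 7.6 − 10.3 = -2.7 V < 0.7 V, so it is off. The assumption is consistent.

Only D2 conducts; I_R ≈ 4.7 mA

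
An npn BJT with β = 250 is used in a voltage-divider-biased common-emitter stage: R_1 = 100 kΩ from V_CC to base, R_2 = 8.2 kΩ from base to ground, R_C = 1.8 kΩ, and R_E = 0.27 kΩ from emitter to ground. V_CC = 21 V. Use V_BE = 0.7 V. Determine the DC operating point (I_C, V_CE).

I_C ≈ 3 mA, V_CE ≈ 15 V

Thevenize the base divider: V_Th = V_CC·R_2/(R_1+R_2) = 21×8.2/108 = 1.59 V, R_Th = R_1‖R_2 = 7.58 kΩ.
Base-emitter loop: V_Th = I_B·R_Th + V_BE + (β+1)I_B·R_E, so I_B = (1.59 − 0.7) / (7.58 + 251×0.27) = 0.0118 mA.
I_C = β·I_B = 250×0.0118 = 2.96 mA, and I_E = (β+1)I_B = 2.97 mA.
V_CE = V_CC − I_C·R_C − I_E·R_E = 21 − 2.96×1.8 − 2.97×0.27 = 14.9 V.
V_CE = 14.9 V > 0.2 V confirms active-region operation.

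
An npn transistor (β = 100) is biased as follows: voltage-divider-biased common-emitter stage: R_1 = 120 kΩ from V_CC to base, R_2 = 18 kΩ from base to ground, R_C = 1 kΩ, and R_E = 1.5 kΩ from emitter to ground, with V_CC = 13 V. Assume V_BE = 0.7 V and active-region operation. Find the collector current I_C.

Thevenize the base divider: V_Th = V_CC·R_2/(R_1+R_2) = 13×18/138 = 1.7 V, R_Th = R_1‖R_2 = 15.7 kΩ.
Base-emitter loop: V_Th = I_B·R_Th + V_BE + (β+1)I_B·R_E, so I_B = (1.7 − 0.7) / (15.7 + 101×1.5) = 0.00596 mA.
I_C = β·I_B = 100×0.00596 = 0.596 mA, and I_E = (β+1)I_B = 0.602 mA.
V_CE = V_CC − I_C·R_C − I_E·R_E = 13 − 0.596×1 − 0.602×1.5 = 11.5 V.
V_CE = 11.5 V > 0.2 V confirms active-region operation.

I_C ≈ 0.6 mA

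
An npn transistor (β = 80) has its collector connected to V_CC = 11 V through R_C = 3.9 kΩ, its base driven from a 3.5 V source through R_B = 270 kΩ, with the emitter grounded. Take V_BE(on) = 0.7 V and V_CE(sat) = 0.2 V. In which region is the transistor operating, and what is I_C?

Assume active. Base-emitter loop: I_B = (V_BB − V_BE)/R_B = (3.5 − 0.7)/270 = 0.0104 mA.
I_C = β·I_B = 80×0.0104 = 0.83 mA.
V_CE = V_CC − I_C·R_C = 11 − 0.83×3.9 = 7.76 V > V_CE(sat), so the active-region assumption holds.

active; I_C ≈ 0.83 mA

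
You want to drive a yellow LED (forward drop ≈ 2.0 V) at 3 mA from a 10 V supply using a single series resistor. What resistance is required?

R ≈ 2.7 kΩ

The resistor drops V_S − V_D = 10 − 2.0 = 8 V at 3 mA.
R = 8 V / 3 mA = 2.67 kΩ.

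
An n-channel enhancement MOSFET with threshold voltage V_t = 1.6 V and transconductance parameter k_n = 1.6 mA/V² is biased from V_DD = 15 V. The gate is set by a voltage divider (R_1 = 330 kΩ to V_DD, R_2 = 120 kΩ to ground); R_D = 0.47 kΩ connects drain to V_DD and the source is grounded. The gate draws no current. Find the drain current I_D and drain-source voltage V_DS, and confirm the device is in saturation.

V_G = V_DD·R_2/(R_1+R_2) = 15×120/450 = 4 V. With the source grounded, V_GS = V_G = 4 V.
Assume saturation: I_D = (k_n/2)(V_GS − V_t)² = (1.6/2)×(4 − 1.6)² = 0.8×2.4² = 4.61 mA.
V_DS = V_DD − I_D·R_D = 15 − 4.61×0.47 = 12.8 V.
Saturation requires V_DS ≥ V_GS − V_t = 2.4 V; 12.8 ≥ 2.4 ✓.

I_D ≈ 4.6 mA, V_DS ≈ 13 V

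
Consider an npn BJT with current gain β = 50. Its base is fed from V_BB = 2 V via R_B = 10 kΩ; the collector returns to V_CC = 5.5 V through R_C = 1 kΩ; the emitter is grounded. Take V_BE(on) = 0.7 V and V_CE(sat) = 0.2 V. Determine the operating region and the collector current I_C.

saturation; I_C ≈ 5.3 mA

Assume active: I_B = (2 − 0.7)/10 = 0.13 mA, giving I_C = β·I_B = 6.5 mA.
But then V_CE = 5.5 − 6.5×1 = -1 V < V_CE(sat) = 0.2 V — impossible in the active region.
So the transistor is saturated. With V_CE = 0.2 V, I_C = (V_CC − 0.2)/R_C = 5.3/1 = 5.3 mA.
Check: β·I_B = 6.5 mA > I_C = 5.3 mA, confirming saturation.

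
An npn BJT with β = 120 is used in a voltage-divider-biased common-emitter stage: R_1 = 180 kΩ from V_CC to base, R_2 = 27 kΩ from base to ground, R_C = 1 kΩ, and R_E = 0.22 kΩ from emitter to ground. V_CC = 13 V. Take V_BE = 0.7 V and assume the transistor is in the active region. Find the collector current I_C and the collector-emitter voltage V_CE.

I_C ≈ 2.4 mA, V_CE ≈ 10 V

Thevenize the base divider: V_Th = V_CC·R_2/(R_1+R_2) = 13×27/207 = 1.7 V, R_Th = R_1‖R_2 = 23.5 kΩ.
Base-emitter loop: V_Th = I_B·R_Th + V_BE + (β+1)I_B·R_E, so I_B = (1.7 − 0.7) / (23.5 + 121×0.22) = 0.0199 mA.
I_C = β·I_B = 120×0.0199 = 2.38 mA, and I_E = (β+1)I_B = 2.4 mA.
V_CE = V_CC − I_C·R_C − I_E·R_E = 13 − 2.38×1 − 2.4×0.22 = 10.1 V.
V_CE = 10.1 V > 0.2 V confirms active-region operation.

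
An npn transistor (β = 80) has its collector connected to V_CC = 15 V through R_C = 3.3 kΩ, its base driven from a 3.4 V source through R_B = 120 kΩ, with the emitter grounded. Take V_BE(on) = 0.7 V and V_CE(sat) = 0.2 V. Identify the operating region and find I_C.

Assume active. Base-emitter loop: I_B = (V_BB − V_BE)/R_B = (3.4 − 0.7)/120 = 0.0225 mA.
I_C = β·I_B = 80×0.0225 = 1.8 mA.
V_CE = V_CC − I_C·R_C = 15 − 1.8×3.3 = 9.06 V > V_CE(sat), so the active-region assumption holds.

active; I_C ≈ 1.8 mA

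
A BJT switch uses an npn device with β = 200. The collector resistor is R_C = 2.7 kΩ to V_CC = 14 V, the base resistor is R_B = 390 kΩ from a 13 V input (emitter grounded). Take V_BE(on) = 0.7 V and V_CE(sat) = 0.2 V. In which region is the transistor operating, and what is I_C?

saturation; I_C ≈ 5.1 mA

Assume active: I_B = (13 − 0.7)/390 = 0.0315 mA, giving I_C = β·I_B = 6.31 mA.
But then V_CE = 14 − 6.31×2.7 = -3.03 V < V_CE(sat) = 0.2 V — impossible in the active region.
So the transistor is saturated. With V_CE = 0.2 V, I_C = (V_CC − 0.2)/R_C = 13.8/2.7 = 5.11 mA.
Check: β·I_B = 6.31 mA > I_C = 5.11 mA, confirming saturation.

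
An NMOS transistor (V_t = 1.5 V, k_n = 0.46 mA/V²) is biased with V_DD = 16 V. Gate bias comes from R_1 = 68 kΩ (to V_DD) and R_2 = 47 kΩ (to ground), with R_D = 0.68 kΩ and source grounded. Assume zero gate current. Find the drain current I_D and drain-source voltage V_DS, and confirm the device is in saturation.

I_D ≈ 5.8 mA, V_DS ≈ 12 V

V_G = V_DD·R_2/(R_1+R_2) = 16×47/115 = 6.54 V. With the source grounded, V_GS = V_G = 6.54 V.
Assume saturation: I_D = (k_n/2)(V_GS − V_t)² = (0.46/2)×(6.54 − 1.5)² = 0.23×5.04² = 5.84 mA.
V_DS = V_DD − I_D·R_D = 16 − 5.84×0.68 = 12 V.
Saturation requires V_DS ≥ V_GS − V_t = 5.04 V; 12 ≥ 5.04 ✓.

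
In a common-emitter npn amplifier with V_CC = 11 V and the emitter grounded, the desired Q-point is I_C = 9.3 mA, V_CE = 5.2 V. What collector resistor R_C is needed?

R_C ≈ 0.62 kΩ

Collector loop: V_CC = I_C·R_C + V_CE.
R_C = (V_CC − V_CE)/I_C = (11 − 5.2)/9.3 = 0.624 kΩ.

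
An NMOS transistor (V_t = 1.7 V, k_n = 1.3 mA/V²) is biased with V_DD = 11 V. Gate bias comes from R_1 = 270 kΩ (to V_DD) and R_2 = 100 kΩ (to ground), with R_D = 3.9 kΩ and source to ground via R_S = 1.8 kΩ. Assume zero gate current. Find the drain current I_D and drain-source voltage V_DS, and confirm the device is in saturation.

I_D ≈ 0.32 mA, V_DS ≈ 9.2 V

V_G = V_DD·R_2/(R_1+R_2) = 11×100/370 = 2.97 V.
Assume saturation: I_D = (k_n/2)(V_GS − V_t)² with V_GS = V_G − I_D·R_S = 2.97 − 1.8·I_D.
Substituting gives 2.11·I_D² − 3.98·I_D + 1.05 = 0, with roots I_D = 0.318 or 1.57 mA.
The root I_D = 1.57 mA gives V_GS = 0.145 V ≤ V_t, so take I_D = 0.318 mA.
Then V_GS = 2.4 V and V_DS = V_DD − I_D(R_D+R_S) = 11 − 0.318×5.7 = 9.19 V.
Saturation requires V_DS ≥ V_GS − V_t = 0.7 V; 9.19 ≥ 0.7 ✓.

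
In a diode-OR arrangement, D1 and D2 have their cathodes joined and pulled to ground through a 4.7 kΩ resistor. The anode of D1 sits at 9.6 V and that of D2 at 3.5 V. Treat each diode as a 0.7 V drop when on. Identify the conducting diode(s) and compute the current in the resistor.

Only D1 conducts; I_R ≈ 1.9 mA

Assume both conduct. Then node N would need to be at both 9.6−0.7 = 8.9 V and 3.5−0.7 = 2.8 V, which is impossible.
Assume only D1 conducts: V_N = 9.6 − 0.7 = 8.9 V, so I_R = 8.9/4.7 = 1.89 mA.
Check D2: its anode-to-cathode voltage is 3.5 − 8.9 = -5.4 V < 0.7 V, so it is off. The assumption is consistent.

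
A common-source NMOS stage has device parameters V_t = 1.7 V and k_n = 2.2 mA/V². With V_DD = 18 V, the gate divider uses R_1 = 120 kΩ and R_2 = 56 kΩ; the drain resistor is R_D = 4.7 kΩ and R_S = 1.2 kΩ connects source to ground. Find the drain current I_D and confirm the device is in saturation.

V_G = V_DD·R_2/(R_1+R_2) = 18×56/176 = 5.73 V.
Assume saturation: I_D = (k_n/2)(V_GS − V_t)² with V_GS = V_G − I_D·R_S = 5.73 − 1.2·I_D.
Substituting gives 1.58·I_D² − 11.6·I_D + 17.8 = 0, with roots I_D = 2.18 or 5.16 mA.
The root I_D = 5.16 mA gives V_GS = -0.466 V ≤ V_t, so take I_D = 2.18 mA.
Then V_GS = 3.11 V and V_DS = V_DD − I_D(R_D+R_S) = 18 − 2.18×5.9 = 5.12 V.
Saturation requires V_DS ≥ V_GS − V_t = 1.41 V; 5.12 ≥ 1.41 ✓.

I_D ≈ 2.2 mA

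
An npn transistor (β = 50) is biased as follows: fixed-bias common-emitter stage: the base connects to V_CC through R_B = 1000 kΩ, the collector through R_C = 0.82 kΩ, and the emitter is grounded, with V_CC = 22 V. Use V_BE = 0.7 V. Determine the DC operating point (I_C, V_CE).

I_C ≈ 1.1 mA, V_CE ≈ 21 V

Base loop: V_CC = I_B·R_B + V_BE, so I_B = (22 − 0.7)/1000 kΩ = 0.0213 mA.
In the active region I_C = β·I_B = 50 × 0.0213 = 1.06 mA.
Collector loop: V_CE = V_CC − I_C·R_C = 22 − 1.06×0.82 = 21.1 V.
Since V_CE = 21.1 V > V_CE(sat) ≈ 0.2 V, the transistor is in the active region as assumed.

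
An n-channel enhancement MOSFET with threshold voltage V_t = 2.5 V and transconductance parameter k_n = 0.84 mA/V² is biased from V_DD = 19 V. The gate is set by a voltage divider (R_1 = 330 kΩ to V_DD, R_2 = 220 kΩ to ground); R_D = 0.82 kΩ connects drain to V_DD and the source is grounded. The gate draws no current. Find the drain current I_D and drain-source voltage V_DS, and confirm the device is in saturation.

I_D ≈ 11 mA, V_DS ≈ 10 V

V_G = V_DD·R_2/(R_1+R_2) = 19×220/550 = 7.6 V. With the source grounded, V_GS = V_G = 7.6 V.
Assume saturation: I_D = (k_n/2)(V_GS − V_t)² = (0.84/2)×(7.6 − 2.5)² = 0.42×5.1² = 10.9 mA.
V_DS = V_DD − I_D·R_D = 19 − 10.9×0.82 = 10 V.
Saturation requires V_DS ≥ V_GS − V_t = 5.1 V; 10 ≥ 5.1 ✓.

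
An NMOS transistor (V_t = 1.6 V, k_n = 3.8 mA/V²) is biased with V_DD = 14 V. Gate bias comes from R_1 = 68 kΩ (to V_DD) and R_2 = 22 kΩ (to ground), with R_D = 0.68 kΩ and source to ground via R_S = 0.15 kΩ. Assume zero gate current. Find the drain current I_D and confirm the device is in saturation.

I_D ≈ 3.3 mA

V_G = V_DD·R_2/(R_1+R_2) = 14×22/90 = 3.42 V.
Assume saturation: I_D = (k_n/2)(V_GS − V_t)² with V_GS = V_G − I_D·R_S = 3.42 − 0.15·I_D.
Substituting gives 0.0427·I_D² − 2.04·I_D + 6.31 = 0, with roots I_D = 3.33 or 44.4 mA.
The root I_D = 44.4 mA gives V_GS = -3.23 V ≤ V_t, so take I_D = 3.33 mA.
Then V_GS = 2.92 V and V_DS = V_DD − I_D(R_D+R_S) = 14 − 3.33×0.83 = 11.2 V.
Saturation requires V_DS ≥ V_GS − V_t = 1.32 V; 11.2 ≥ 1.32 ✓.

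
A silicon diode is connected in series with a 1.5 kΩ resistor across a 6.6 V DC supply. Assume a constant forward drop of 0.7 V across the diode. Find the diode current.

KVL around the loop: 6.6 = V_D + I·R = 0.7 + I × 1.5 kΩ.
So I = (6.6 − 0.7) / 1.5 kΩ = 5.9 / 1.5 = 3.93 mA.

I ≈ 3.9 mA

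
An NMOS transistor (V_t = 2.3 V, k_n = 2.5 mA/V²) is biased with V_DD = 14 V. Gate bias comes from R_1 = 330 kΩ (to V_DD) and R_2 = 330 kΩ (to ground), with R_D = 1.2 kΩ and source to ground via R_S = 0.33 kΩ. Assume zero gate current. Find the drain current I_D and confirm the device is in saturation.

I_D ≈ 7 mA

V_G = V_DD·R_2/(R_1+R_2) = 14×330/660 = 7 V.
Assume saturation: I_D = (k_n/2)(V_GS − V_t)² with V_GS = V_G − I_D·R_S = 7 − 0.33·I_D.
Substituting gives 0.136·I_D² − 4.88·I_D + 27.6 = 0, with roots I_D = 7.05 or 28.8 mA.
The root I_D = 28.8 mA gives V_GS = -2.5 V ≤ V_t, so take I_D = 7.05 mA.
Then V_GS = 4.67 V and V_DS = V_DD − I_D(R_D+R_S) = 14 − 7.05×1.53 = 3.22 V.
Saturation requires V_DS ≥ V_GS − V_t = 2.37 V; 3.22 ≥ 2.37 ✓.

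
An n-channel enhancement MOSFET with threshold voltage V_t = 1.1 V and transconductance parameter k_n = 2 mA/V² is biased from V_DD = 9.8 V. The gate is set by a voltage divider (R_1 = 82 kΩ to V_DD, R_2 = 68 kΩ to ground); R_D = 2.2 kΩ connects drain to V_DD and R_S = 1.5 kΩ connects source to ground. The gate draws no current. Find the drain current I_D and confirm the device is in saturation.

I_D ≈ 1.4 mA

V_G = V_DD·R_2/(R_1+R_2) = 9.8×68/150 = 4.44 V.
Assume saturation: I_D = (k_n/2)(V_GS − V_t)² with V_GS = V_G − I_D·R_S = 4.44 − 1.5·I_D.
Substituting gives 2.25·I_D² − 11·I_D + 11.2 = 0, with roots I_D = 1.43 or 3.47 mA.
The root I_D = 3.47 mA gives V_GS = -0.763 V ≤ V_t, so take I_D = 1.43 mA.
Then V_GS = 2.3 V and V_DS = V_DD − I_D(R_D+R_S) = 9.8 − 1.43×3.7 = 4.51 V.
Saturation requires V_DS ≥ V_GS − V_t = 1.2 V; 4.51 ≥ 1.2 ✓.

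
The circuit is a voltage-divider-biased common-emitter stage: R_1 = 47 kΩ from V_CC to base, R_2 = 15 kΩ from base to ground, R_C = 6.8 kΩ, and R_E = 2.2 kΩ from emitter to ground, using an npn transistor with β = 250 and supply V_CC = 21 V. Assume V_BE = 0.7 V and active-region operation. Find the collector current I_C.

I_C ≈ 1.9 mA

Thevenize the base divider: V_Th = V_CC·R_2/(R_1+R_2) = 21×15/62 = 5.08 V, R_Th = R_1‖R_2 = 11.4 kΩ.
Base-emitter loop: V_Th = I_B·R_Th + V_BE + (β+1)I_B·R_E, so I_B = (5.08 − 0.7) / (11.4 + 251×2.2) = 0.00777 mA.
I_C = β·I_B = 250×0.00777 = 1.94 mA, and I_E = (β+1)I_B = 1.95 mA.
V_CE = V_CC − I_C·R_C − I_E·R_E = 21 − 1.94×6.8 − 1.95×2.2 = 3.49 V.
V_CE = 3.49 V > 0.2 V confirms active-region operation.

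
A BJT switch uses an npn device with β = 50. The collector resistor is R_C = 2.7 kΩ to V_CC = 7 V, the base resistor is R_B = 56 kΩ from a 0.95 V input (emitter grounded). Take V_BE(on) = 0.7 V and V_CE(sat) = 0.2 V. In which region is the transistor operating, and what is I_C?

active; I_C ≈ 0.22 mA

Assume active. Base-emitter loop: I_B = (V_BB − V_BE)/R_B = (0.95 − 0.7)/56 = 0.00446 mA.
I_C = β·I_B = 50×0.00446 = 0.223 mA.
V_CE = V_CC − I_C·R_C = 7 − 0.223×2.7 = 6.4 V > V_CE(sat), so the active-region assumption holds.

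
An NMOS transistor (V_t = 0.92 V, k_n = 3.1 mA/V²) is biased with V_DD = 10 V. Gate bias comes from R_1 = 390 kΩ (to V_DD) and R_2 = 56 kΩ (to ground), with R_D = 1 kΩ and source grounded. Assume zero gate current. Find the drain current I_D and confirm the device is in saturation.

I_D ≈ 0.17 mA

V_G = V_DD·R_2/(R_1+R_2) = 10×56/446 = 1.26 V. With the source grounded, V_GS = V_G = 1.26 V.
Assume saturation: I_D = (k_n/2)(V_GS − V_t)² = (3.1/2)×(1.26 − 0.92)² = 1.55×0.336² = 0.175 mA.
V_DS = V_DD − I_D·R_D = 10 − 0.175×1 = 9.83 V.
Saturation requires V_DS ≥ V_GS − V_t = 0.336 V; 9.83 ≥ 0.336 ✓.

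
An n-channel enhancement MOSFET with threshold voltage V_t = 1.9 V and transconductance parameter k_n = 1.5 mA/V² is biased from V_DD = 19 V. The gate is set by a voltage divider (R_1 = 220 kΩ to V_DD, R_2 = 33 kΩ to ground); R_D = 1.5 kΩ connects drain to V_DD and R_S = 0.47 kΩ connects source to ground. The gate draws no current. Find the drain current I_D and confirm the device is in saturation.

V_G = V_DD·R_2/(R_1+R_2) = 19×33/253 = 2.48 V.
Assume saturation: I_D = (k_n/2)(V_GS − V_t)² with V_GS = V_G − I_D·R_S = 2.48 − 0.47·I_D.
Substituting gives 0.166·I_D² − 1.41·I_D + 0.251 = 0, with roots I_D = 0.182 or 8.31 mA.
The root I_D = 8.31 mA gives V_GS = -1.43 V ≤ V_t, so take I_D = 0.182 mA.
Then V_GS = 2.39 V and V_DS = V_DD − I_D(R_D+R_S) = 19 − 0.182×1.97 = 18.6 V.
Saturation requires V_DS ≥ V_GS − V_t = 0.493 V; 18.6 ≥ 0.493 ✓.

I_D ≈ 0.18 mA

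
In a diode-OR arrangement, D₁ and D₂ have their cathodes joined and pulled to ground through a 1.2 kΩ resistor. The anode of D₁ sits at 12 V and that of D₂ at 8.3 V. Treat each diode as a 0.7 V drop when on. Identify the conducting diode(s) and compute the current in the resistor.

Assume both conduct. Then node N would need to be at both 12−0.7 = 11.3 V and 8.3−0.7 = 7.6 V, which is impossible.
Assume only D₁ conducts: V_N = 12 − 0.7 = 11.3 V, so I_R = 11.3/1.2 = 9.42 mA.
Check D₂: its anode-to-cathode voltage is 8.3 − 11.3 = -3 V < 0.7 V, so it is off. The assumption is consistent.

Only D₁ conducts; I_R ≈ 9.4 mA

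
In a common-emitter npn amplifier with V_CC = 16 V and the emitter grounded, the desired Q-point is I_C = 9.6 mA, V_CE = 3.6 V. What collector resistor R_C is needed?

Collector loop: V_CC = I_C·R_C + V_CE.
R_C = (V_CC − V_CE)/I_C = (16 − 3.6)/9.6 = 1.29 kΩ.

R_C ≈ 1.3 kΩ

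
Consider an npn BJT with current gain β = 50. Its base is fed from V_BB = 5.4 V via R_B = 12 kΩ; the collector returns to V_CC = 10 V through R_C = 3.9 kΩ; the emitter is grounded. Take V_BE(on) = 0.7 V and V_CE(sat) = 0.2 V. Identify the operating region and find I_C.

Assume active: I_B = (5.4 − 0.7)/12 = 0.392 mA, giving I_C = β·I_B = 19.6 mA.
But then V_CE = 10 − 19.6×3.9 = -66.4 V < V_CE(sat) = 0.2 V — impossible in the active region.
So the transistor is saturated. With V_CE = 0.2 V, I_C = (V_CC − 0.2)/R_C = 9.8/3.9 = 2.51 mA.
Check: β·I_B = 19.6 mA > I_C = 2.51 mA, confirming saturation.

saturation; I_C ≈ 2.5 mA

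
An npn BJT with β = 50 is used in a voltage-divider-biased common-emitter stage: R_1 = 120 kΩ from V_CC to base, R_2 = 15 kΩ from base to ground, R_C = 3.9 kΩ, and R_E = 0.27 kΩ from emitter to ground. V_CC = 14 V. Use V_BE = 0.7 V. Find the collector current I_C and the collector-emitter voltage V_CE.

I_C ≈ 1.6 mA, V_CE ≈ 7.4 V

Thevenize the base divider: V_Th = V_CC·R_2/(R_1+R_2) = 14×15/135 = 1.56 V, R_Th = R_1‖R_2 = 13.3 kΩ.
Base-emitter loop: V_Th = I_B·R_Th + V_BE + (β+1)I_B·R_E, so I_B = (1.56 − 0.7) / (13.3 + 51×0.27) = 0.0316 mA.
I_C = β·I_B = 50×0.0316 = 1.58 mA, and I_E = (β+1)I_B = 1.61 mA.
V_CE = V_CC − I_C·R_C − I_E·R_E = 14 − 1.58×3.9 − 1.61×0.27 = 7.41 V.
V_CE = 7.41 V > 0.2 V confirms active-region operation.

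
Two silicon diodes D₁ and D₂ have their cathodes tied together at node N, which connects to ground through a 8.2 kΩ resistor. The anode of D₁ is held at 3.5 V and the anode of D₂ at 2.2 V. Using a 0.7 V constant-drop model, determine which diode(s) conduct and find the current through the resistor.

Assume both conduct. Then node N would need to be at both 3.5−0.7 = 2.8 V and 2.2−0.7 = 1.5 V, which is impossible.
Assume only D₁ conducts: V_N = 3.5 − 0.7 = 2.8 V, so I_R = 2.8/8.2 = 0.341 mA.
Check D₂: its anode-to-cathode voltage is 2.2 − 2.8 = -0.6 V < 0.7 V, so it is off. The assumption is consistent.

Only D₁ conducts; I_R ≈ 0.34 mA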